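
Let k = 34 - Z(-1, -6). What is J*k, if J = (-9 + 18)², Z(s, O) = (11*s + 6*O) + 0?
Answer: 6561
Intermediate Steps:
Z(s, O) = 6*O + 11*s (Z(s, O) = (6*O + 11*s) + 0 = 6*O + 11*s)
J = 81 (J = 9² = 81)
k = 81 (k = 34 - (6*(-6) + 11*(-1)) = 34 - (-36 - 11) = 34 - 1*(-47) = 34 + 47 = 81)
J*k = 81*81 = 6561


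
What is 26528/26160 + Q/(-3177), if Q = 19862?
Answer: -9068968/1731465 ≈ -5.2377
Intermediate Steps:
26528/26160 + Q/(-3177) = 26528/26160 + 19862/(-3177) = 26528*(1/26160) + 19862*(-1/3177) = 1658/1635 - 19862/3177 = -9068968/1731465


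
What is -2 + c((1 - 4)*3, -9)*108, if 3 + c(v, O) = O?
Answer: -1298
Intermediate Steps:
c(v, O) = -3 + O
-2 + c((1 - 4)*3, -9)*108 = -2 + (-3 - 9)*108 = -2 - 12*108 = -2 - 1296 = -1298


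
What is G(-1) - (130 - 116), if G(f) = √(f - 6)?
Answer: -14 + I*√7 ≈ -14.0 + 2.6458*I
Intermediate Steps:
G(f) = √(-6 + f)
G(-1) - (130 - 116) = √(-6 - 1) - (130 - 116) = √(-7) - 1*14 = I*√7 - 14 = -14 + I*√7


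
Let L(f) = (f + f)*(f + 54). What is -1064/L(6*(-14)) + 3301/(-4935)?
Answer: -26057/29610 ≈ -0.88001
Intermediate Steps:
L(f) = 2*f*(54 + f) (L(f) = (2*f)*(54 + f) = 2*f*(54 + f))
-1064/L(6*(-14)) + 3301/(-4935) = -1064*(-1/(168*(54 + 6*(-14)))) + 3301/(-4935) = -1064*(-1/(168*(54 - 84))) + 3301*(-1/4935) = -1064/(2*(-84)*(-30)) - 3301/4935 = -1064/5040 - 3301/4935 = -1064*1/5040 - 3301/4935 = -19/90 - 3301/4935 = -26057/29610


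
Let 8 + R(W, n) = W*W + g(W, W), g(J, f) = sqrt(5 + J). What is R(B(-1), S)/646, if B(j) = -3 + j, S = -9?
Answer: 9/646 ≈ 0.013932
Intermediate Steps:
R(W, n) = -8 + W**2 + sqrt(5 + W) (R(W, n) = -8 + (W*W + sqrt(5 + W)) = -8 + (W**2 + sqrt(5 + W)) = -8 + W**2 + sqrt(5 + W))
R(B(-1), S)/646 = (-8 + (-3 - 1)**2 + sqrt(5 + (-3 - 1)))/646 = (-8 + (-4)**2 + sqrt(5 - 4))*(1/646) = (-8 + 16 + sqrt(1))*(1/646) = (-8 + 16 + 1)*(1/646) = 9*(1/646) = 9/646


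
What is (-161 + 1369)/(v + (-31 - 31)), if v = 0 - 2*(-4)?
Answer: -604/27 ≈ -22.370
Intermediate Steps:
v = 8 (v = 0 + 8 = 8)
(-161 + 1369)/(v + (-31 - 31)) = (-161 + 1369)/(8 + (-31 - 31)) = 1208/(8 - 62) = 1208/(-54) = -1/54*1208 = -604/27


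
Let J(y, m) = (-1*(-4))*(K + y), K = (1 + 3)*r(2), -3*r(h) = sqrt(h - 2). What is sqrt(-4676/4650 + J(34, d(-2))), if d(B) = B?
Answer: sqrt(29189166)/465 ≈ 11.619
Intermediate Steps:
r(h) = -sqrt(-2 + h)/3 (r(h) = -sqrt(h - 2)/3 = -sqrt(-2 + h)/3)
K = 0 (K = (1 + 3)*(-sqrt(-2 + 2)/3) = 4*(-sqrt(0)/3) = 4*(-1/3*0) = 4*0 = 0)
J(y, m) = 4*y (J(y, m) = (-1*(-4))*(0 + y) = 4*y)
sqrt(-4676/4650 + J(34, d(-2))) = sqrt(-4676/4650 + 4*34) = sqrt(-4676*1/4650 + 136) = sqrt(-2338/2325 + 136) = sqrt(313862/2325) = sqrt(29189166)/465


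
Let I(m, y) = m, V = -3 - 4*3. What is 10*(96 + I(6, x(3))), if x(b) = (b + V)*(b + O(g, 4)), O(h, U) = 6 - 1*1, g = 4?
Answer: 1020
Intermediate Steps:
O(h, U) = 5 (O(h, U) = 6 - 1 = 5)
V = -15 (V = -3 - 12 = -15)
x(b) = (-15 + b)*(5 + b) (x(b) = (b - 15)*(b + 5) = (-15 + b)*(5 + b))
10*(96 + I(6, x(3))) = 10*(96 + 6) = 10*102 = 1020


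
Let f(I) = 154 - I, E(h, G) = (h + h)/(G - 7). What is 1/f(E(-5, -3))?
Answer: 1/153 ≈ 0.0065359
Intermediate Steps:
E(h, G) = 2*h/(-7 + G) (E(h, G) = (2*h)/(-7 + G) = 2*h/(-7 + G))
1/f(E(-5, -3)) = 1/(154 - 2*(-5)/(-7 - 3)) = 1/(154 - 2*(-5)/(-10)) = 1/(154 - 2*(-5)*(-1)/10) = 1/(154 - 1*1) = 1/(154 - 1) = 1/153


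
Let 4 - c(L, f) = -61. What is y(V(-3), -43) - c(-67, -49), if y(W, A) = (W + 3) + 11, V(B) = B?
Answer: -54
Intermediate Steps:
c(L, f) = 65 (c(L, f) = 4 - 1*(-61) = 4 + 61 = 65)
y(W, A) = 14 + W (y(W, A) = (3 + W) + 11 = 14 + W)
y(V(-3), -43) - c(-67, -49) = (14 - 3) - 1*65 = 11 - 65 = -54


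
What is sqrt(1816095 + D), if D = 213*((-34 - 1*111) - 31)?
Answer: 3*sqrt(197623) ≈ 1333.6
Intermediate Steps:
D = -37488 (D = 213*((-34 - 111) - 31) = 213*(-145 - 31) = 213*(-176) = -37488)
sqrt(1816095 + D) = sqrt(1816095 - 37488) = sqrt(1778607) = 3*sqrt(197623)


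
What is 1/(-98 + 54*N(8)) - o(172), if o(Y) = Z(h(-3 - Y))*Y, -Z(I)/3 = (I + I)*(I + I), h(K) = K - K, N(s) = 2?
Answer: ⅒ ≈ 0.10000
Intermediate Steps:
h(K) = 0
Z(I) = -12*I² (Z(I) = -3*(I + I)*(I + I) = -3*2*I*2*I = -12*I²)
o(Y) = 0 (o(Y) = (-12*0²)*Y = (-12*0)*Y = 0*Y = 0)
1/(-98 + 54*N(8)) - o(172) = 1/(-98 + 54*2) - 1*0 = 1/(-98 + 108) + 0 = 1/10 + 0 = ⅒ + 0 = ⅒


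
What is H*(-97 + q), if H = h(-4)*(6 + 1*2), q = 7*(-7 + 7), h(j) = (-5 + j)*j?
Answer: -27936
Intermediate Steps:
h(j) = j*(-5 + j)
q = 0 (q = 7*0 = 0)
H = 288 (H = (-4*(-5 - 4))*(6 + 1*2) = (-4*(-9))*(6 + 2) = 36*8 = 288)
H*(-97 + q) = 288*(-97 + 0) = 288*(-97) = -27936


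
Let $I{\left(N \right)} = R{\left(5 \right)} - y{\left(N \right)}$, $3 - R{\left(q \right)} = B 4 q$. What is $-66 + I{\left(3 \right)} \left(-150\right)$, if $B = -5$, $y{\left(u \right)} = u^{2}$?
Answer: $-14166$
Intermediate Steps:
$R{\left(q \right)} = 3 + 20 q$ ($R{\left(q \right)} = 3 - \left(-5\right) 4 q = 3 - - 20 q = 3 + 20 q$)
$I{\left(N \right)} = 103 - N^{2}$ ($I{\left(N \right)} = \left(3 + 20 \cdot 5\right) - N^{2} = \left(3 + 100\right) - N^{2} = 103 - N^{2}$)
$-66 + I{\left(3 \right)} \left(-150\right) = -66 + \left(103 - 3^{2}\right) \left(-150\right) = -66 + \left(103 - 9\right) \left(-150\right) = -66 + 94 \left(-150\right) = -66 - 14100 = -14166$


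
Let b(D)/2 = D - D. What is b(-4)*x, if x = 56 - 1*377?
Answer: 0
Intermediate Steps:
x = -321 (x = 56 - 377 = -321)
b(D) = 0 (b(D) = 2*(D - D) = 2*0 = 0)
b(-4)*x = 0*(-321) = 0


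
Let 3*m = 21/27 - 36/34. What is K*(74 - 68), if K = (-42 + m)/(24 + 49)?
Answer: -38642/11169 ≈ -3.4598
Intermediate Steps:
m = -43/459 (m = (21/27 - 36/34)/3 = (21*(1/27) - 36*1/34)/3 = (7/9 - 18/17)/3 = (⅓)*(-43/153) = -43/459 ≈ -0.093682)
K = -19321/33507 (K = (-42 - 43/459)/(24 + 49) = -19321/459/73 = -19321/459*1/73 = -19321/33507 ≈ -0.57663)
K*(74 - 68) = -19321*(74 - 68)/33507 = -19321/33507*6 = -38642/11169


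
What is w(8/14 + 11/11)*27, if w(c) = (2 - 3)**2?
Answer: 27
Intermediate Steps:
w(c) = 1 (w(c) = (-1)**2 = 1)
w(8/14 + 11/11)*27 = 1*27 = 27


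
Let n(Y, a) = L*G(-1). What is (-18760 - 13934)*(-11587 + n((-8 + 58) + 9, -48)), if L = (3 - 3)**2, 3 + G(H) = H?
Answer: 378825378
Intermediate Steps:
G(H) = -3 + H
L = 0 (L = 0**2 = 0)
n(Y, a) = 0 (n(Y, a) = 0*(-3 - 1) = 0*(-4) = 0)
(-18760 - 13934)*(-11587 + n((-8 + 58) + 9, -48)) = (-18760 - 13934)*(-11587 + 0) = -32694*(-11587) = 378825378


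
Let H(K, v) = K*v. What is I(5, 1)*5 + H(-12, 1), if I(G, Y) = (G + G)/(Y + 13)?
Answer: -59/7 ≈ -8.4286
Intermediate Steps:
I(G, Y) = 2*G/(13 + Y) (I(G, Y) = (2*G)/(13 + Y) = 2*G/(13 + Y))
I(5, 1)*5 + H(-12, 1) = (2*5/(13 + 1))*5 - 12*1 = (2*5/14)*5 - 12 = (2*5*(1/14))*5 - 12 = (5/7)*5 - 12 = 25/7 - 12 = -59/7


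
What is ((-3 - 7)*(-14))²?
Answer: 19600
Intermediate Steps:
((-3 - 7)*(-14))² = (-10*(-14))² = 140² = 19600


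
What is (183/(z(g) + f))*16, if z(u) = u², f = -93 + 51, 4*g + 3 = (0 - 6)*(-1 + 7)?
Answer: 15616/283 ≈ 55.180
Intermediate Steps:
g = -39/4 (g = -¾ + ((0 - 6)*(-1 + 7))/4 = -¾ + (-6*6)/4 = -¾ + (¼)*(-36) = -¾ - 9 = -39/4 ≈ -9.7500)
f = -42
(183/(z(g) + f))*16 = (183/((-39/4)² - 42))*16 = (183/(1521/16 - 42))*16 = (183/(849/16))*16 = (183*(16/849))*16 = (976/283)*16 = 15616/283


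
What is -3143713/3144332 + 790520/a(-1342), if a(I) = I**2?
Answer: -794014151673/1415707184012 ≈ -0.56086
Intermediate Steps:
-3143713/3144332 + 790520/a(-1342) = -3143713/3144332 + 790520/((-1342)**2) = -3143713*1/3144332 + 790520/1800964 = -3143713/3144332 + 790520*(1/1800964) = -3143713/3144332 + 197630/450241 = -794014151673/1415707184012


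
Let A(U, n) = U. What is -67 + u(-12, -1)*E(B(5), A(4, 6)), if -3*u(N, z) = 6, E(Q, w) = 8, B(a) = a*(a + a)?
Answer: -83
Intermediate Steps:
B(a) = 2*a² (B(a) = a*(2*a) = 2*a²)
u(N, z) = -2 (u(N, z) = -⅓*6 = -2)
-67 + u(-12, -1)*E(B(5), A(4, 6)) = -67 - 2*8 = -67 - 16 = -83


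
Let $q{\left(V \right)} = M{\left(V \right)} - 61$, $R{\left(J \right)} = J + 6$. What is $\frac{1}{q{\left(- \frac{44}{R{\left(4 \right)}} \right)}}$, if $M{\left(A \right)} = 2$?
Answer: $- \frac{1}{59} \approx -0.016949$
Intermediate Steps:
$R{\left(J \right)} = 6 + J$
$q{\left(V \right)} = -59$ ($q{\left(V \right)} = 2 - 61 = -59$)
$\frac{1}{q{\left(- \frac{44}{R{\left(4 \right)}} \right)}} = \frac{1}{-59} = - \frac{1}{59}$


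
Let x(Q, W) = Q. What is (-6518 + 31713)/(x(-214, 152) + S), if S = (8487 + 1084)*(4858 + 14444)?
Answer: 25195/184739228 ≈ 0.00013638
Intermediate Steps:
S = 184739442 (S = 9571*19302 = 184739442)
(-6518 + 31713)/(x(-214, 152) + S) = (-6518 + 31713)/(-214 + 184739442) = 25195/184739228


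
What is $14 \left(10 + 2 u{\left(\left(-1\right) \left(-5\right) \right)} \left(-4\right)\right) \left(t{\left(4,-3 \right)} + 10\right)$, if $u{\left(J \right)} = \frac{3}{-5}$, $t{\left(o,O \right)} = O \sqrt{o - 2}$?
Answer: $2072 - \frac{3108 \sqrt{2}}{5} \approx 1192.9$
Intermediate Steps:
$t{\left(o,O \right)} = O \sqrt{-2 + o}$
$u{\left(J \right)} = - \frac{3}{5}$ ($u{\left(J \right)} = 3 \left(- \frac{1}{5}\right) = - \frac{3}{5}$)
$14 \left(10 + 2 u{\left(\left(-1\right) \left(-5\right) \right)} \left(-4\right)\right) \left(t{\left(4,-3 \right)} + 10\right) = 14 \left(10 + 2 \left(- \frac{3}{5}\right) \left(-4\right)\right) \left(- 3 \sqrt{-2 + 4} + 10\right) = 14 \left(10 - - \frac{24}{5}\right) \left(- 3 \sqrt{2} + 10\right) = 14 \left(10 + \frac{24}{5}\right) \left(10 - 3 \sqrt{2}\right) = 14 \frac{74 \left(10 - 3 \sqrt{2}\right)}{5} = 14 \left(148 - \frac{222 \sqrt{2}}{5}\right) = 2072 - \frac{3108 \sqrt{2}}{5}$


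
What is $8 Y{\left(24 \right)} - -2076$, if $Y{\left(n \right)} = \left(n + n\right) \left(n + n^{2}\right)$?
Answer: $232476$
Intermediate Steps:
$Y{\left(n \right)} = 2 n \left(n + n^{2}\right)$
$8 Y{\left(24 \right)} - -2076 = 8 \cdot 2 \cdot 24^{2} \left(1 + 24\right) - -2076 = 8 \cdot 2 \cdot 576 \cdot 25 + 2076 = 8 \cdot 28800 + 2076 = 230400 + 2076 = 232476$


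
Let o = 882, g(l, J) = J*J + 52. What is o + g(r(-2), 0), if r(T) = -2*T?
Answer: 934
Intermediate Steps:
g(l, J) = 52 + J² (g(l, J) = J² + 52 = 52 + J²)
o + g(r(-2), 0) = 882 + (52 + 0²) = 882 + (52 + 0) = 882 + 52 = 934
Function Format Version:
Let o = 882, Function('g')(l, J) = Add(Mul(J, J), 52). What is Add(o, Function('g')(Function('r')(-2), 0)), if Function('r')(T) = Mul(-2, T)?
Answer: 934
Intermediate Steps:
Function('g')(l, J) = Add(52, Pow(J, 2)) (Function('g')(l, J) = Add(Pow(J, 2), 52) = Add(52, Pow(J, 2)))
Add(o, Function('g')(Function('r')(-2), 0)) = Add(882, Add(52, Pow(0, 2))) = Add(882, Add(52, 0)) = Add(882, 52) = 934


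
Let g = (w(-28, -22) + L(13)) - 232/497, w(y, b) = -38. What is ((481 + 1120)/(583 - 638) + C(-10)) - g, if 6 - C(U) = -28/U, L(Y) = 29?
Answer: -89890/5467 ≈ -16.442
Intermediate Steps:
C(U) = 6 + 28/U (C(U) = 6 - (-28)/U = 6 + 28/U)
g = -4705/497 (g = (-38 + 29) - 232/497 = -9 - 232*1/497 = -9 - 232/497 = -4705/497 ≈ -9.4668)
((481 + 1120)/(583 - 638) + C(-10)) - g = ((481 + 1120)/(583 - 638) + (6 + 28/(-10))) - 1*(-4705/497) = (1601/(-55) + (6 + 28*(-⅒))) + 4705/497 = (1601*(-1/55) + (6 - 14/5)) + 4705/497 = (-1601/55 + 16/5) + 4705/497 = -285/11 + 4705/497 = -89890/5467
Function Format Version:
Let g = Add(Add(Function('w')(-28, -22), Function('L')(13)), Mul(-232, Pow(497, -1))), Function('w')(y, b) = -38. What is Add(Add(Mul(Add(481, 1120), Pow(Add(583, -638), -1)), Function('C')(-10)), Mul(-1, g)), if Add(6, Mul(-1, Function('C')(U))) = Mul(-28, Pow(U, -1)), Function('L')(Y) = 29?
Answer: Rational(-89890, 5467) ≈ -16.442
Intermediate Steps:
Function('C')(U) = Add(6, Mul(28, Pow(U, -1))) (Function('C')(U) = Add(6, Mul(-1, Mul(-28, Pow(U, -1)))) = Add(6, Mul(28, Pow(U, -1))))
g = Rational(-4705, 497) (g = Add(Add(-38, 29), Mul(-232, Pow(497, -1))) = Add(-9, Mul(-232, Rational(1, 497))) = Add(-9, Rational(-232, 497)) = Rational(-4705, 497) ≈ -9.4668)
Add(Add(Mul(Add(481, 1120), Pow(Add(583, -638), -1)), Function('C')(-10)), Mul(-1, g)) = Add(Add(Mul(Add(481, 1120), Pow(Add(583, -638), -1)), Add(6, Mul(28, Pow(-10, -1)))), Mul(-1, Rational(-4705, 497))) = Add(Add(Mul(1601, Pow(-55, -1)), Add(6, Mul(28, Rational(-1, 10)))), Rational(4705, 497)) = Add(Add(Mul(1601, Rational(-1, 55)), Add(6, Rational(-14, 5))), Rational(4705, 497)) = Add(Add(Rational(-1601, 55), Rational(16, 5)), Rational(4705, 497)) = Add(Rational(-285, 11), Rational(4705, 497)) = Rational(-89890, 5467)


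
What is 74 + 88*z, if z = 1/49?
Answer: 3714/49 ≈ 75.796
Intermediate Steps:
z = 1/49 ≈ 0.020408
74 + 88*z = 74 + 88*(1/49) = 74 + 88/49 = 3714/49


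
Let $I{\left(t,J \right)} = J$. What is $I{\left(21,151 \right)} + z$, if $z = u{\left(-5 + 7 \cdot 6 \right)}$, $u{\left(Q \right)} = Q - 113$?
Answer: $75$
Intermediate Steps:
$u{\left(Q \right)} = -113 + Q$ ($u{\left(Q \right)} = Q - 113 = -113 + Q$)
$z = -76$ ($z = -113 + \left(-5 + 7 \cdot 6\right) = -113 + \left(-5 + 42\right) = -113 + 37 = -76$)
$I{\left(21,151 \right)} + z = 151 - 76 = 75$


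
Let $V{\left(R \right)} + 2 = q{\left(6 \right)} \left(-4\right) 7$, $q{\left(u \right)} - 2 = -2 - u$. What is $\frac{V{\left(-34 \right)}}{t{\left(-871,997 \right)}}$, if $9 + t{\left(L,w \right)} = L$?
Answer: $- \frac{83}{440} \approx -0.18864$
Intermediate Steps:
$t{\left(L,w \right)} = -9 + L$
$q{\left(u \right)} = - u$ ($q{\left(u \right)} = 2 - \left(2 + u\right) = - u$)
$V{\left(R \right)} = 166$ ($V{\left(R \right)} = -2 + \left(-1\right) 6 \left(-4\right) 7 = -2 + \left(-6\right) \left(-4\right) 7 = -2 + 24 \cdot 7 = -2 + 168 = 166$)
$\frac{V{\left(-34 \right)}}{t{\left(-871,997 \right)}} = \frac{166}{-9 - 871} = \frac{166}{-880} = 166 \left(- \frac{1}{880}\right) = - \frac{83}{440}$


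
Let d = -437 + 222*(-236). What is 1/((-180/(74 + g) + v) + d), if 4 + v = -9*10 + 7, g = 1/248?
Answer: -18353/971211988 ≈ -1.8897e-5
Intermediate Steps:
d = -52829 (d = -437 - 52392 = -52829)
g = 1/248 ≈ 0.0040323
v = -87 (v = -4 + (-9*10 + 7) = -4 + (-90 + 7) = -4 - 83 = -87)
1/((-180/(74 + g) + v) + d) = 1/((-180/(74 + 1/248) - 87) - 52829) = 1/((-180/(18353/248) - 87) - 52829) = 1/(((248/18353)*(-180) - 87) - 52829) = 1/((-44640/18353 - 87) - 52829) = 1/(-1641351/18353 - 52829) = 1/(-971211988/18353) = -18353/971211988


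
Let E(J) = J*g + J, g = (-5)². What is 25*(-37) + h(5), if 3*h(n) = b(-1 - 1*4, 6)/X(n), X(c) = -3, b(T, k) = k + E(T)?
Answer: -8201/9 ≈ -911.22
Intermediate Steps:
g = 25
E(J) = 26*J (E(J) = J*25 + J = 25*J + J = 26*J)
b(T, k) = k + 26*T
h(n) = 124/9 (h(n) = ((6 + 26*(-1 - 1*4))/(-3))/3 = ((6 + 26*(-1 - 4))*(-⅓))/3 = ((6 + 26*(-5))*(-⅓))/3 = ((6 - 130)*(-⅓))/3 = (-124*(-⅓))/3 = (⅓)*(124/3) = 124/9)
25*(-37) + h(5) = 25*(-37) + 124/9 = -925 + 124/9 = -8201/9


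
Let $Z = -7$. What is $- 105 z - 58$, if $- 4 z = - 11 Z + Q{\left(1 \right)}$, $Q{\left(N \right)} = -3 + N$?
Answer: $\frac{7643}{4} \approx 1910.8$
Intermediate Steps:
$z = - \frac{75}{4}$ ($z = - \frac{\left(-11\right) \left(-7\right) + \left(-3 + 1\right)}{4} = - \frac{77 - 2}{4} = \left(- \frac{1}{4}\right) 75 = - \frac{75}{4} \approx -18.75$)
$- 105 z - 58 = \left(-105\right) \left(- \frac{75}{4}\right) - 58 = \frac{7875}{4} - 58 = \frac{7643}{4}$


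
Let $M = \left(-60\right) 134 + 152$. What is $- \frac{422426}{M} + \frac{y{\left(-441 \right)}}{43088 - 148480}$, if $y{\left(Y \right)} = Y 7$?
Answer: $\frac{397720279}{7422608} \approx 53.582$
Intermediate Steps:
$M = -7888$ ($M = -8040 + 152 = -7888$)
$y{\left(Y \right)} = 7 Y$
$- \frac{422426}{M} + \frac{y{\left(-441 \right)}}{43088 - 148480} = - \frac{422426}{-7888} + \frac{7 \left(-441\right)}{43088 - 148480} = \left(-422426\right) \left(- \frac{1}{7888}\right) - \frac{3087}{43088 - 148480} = \frac{211213}{3944} - \frac{3087}{-105392} = \frac{211213}{3944} - - \frac{441}{15056} = \frac{211213}{3944} + \frac{441}{15056} = \frac{397720279}{7422608}$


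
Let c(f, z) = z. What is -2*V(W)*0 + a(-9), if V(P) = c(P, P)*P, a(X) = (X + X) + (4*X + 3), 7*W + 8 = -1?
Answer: -51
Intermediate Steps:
W = -9/7 (W = -8/7 + (⅐)*(-1) = -8/7 - ⅐ = -9/7 ≈ -1.2857)
a(X) = 3 + 6*X (a(X) = 2*X + (3 + 4*X) = 3 + 6*X)
V(P) = P² (V(P) = P*P = P²)
-2*V(W)*0 + a(-9) = -2*(-9/7)²*0 + (3 + 6*(-9)) = -162*0/49 + (3 - 54) = -2*0 - 51 = 0 - 51 = -51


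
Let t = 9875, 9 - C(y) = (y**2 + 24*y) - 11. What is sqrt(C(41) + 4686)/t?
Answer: sqrt(2041)/9875 ≈ 0.0045749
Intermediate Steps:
C(y) = 20 - y**2 - 24*y (C(y) = 9 - ((y**2 + 24*y) - 11) = 9 - (-11 + y**2 + 24*y) = 9 + (11 - y**2 - 24*y) = 20 - y**2 - 24*y)
sqrt(C(41) + 4686)/t = sqrt((20 - 1*41**2 - 24*41) + 4686)/9875 = sqrt((20 - 1*1681 - 984) + 4686)*(1/9875) = sqrt((20 - 1681 - 984) + 4686)*(1/9875) = sqrt(-2645 + 4686)*(1/9875) = sqrt(2041)*(1/9875) = sqrt(2041)/9875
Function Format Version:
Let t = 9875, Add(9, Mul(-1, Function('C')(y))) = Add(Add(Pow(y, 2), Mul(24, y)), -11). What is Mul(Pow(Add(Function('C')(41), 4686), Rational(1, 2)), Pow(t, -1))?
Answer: Mul(Rational(1, 9875), Pow(2041, Rational(1, 2))) ≈ 0.0045749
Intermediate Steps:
Function('C')(y) = Add(20, Mul(-1, Pow(y, 2)), Mul(-24, y)) (Function('C')(y) = Add(9, Mul(-1, Add(Add(Pow(y, 2), Mul(24, y)), -11))) = Add(9, Mul(-1, Add(-11, Pow(y, 2), Mul(24, y)))) = Add(9, Add(11, Mul(-1, Pow(y, 2)), Mul(-24, y))) = Add(20, Mul(-1, Pow(y, 2)), Mul(-24, y)))
Mul(Pow(Add(Function('C')(41), 4686), Rational(1, 2)), Pow(t, -1)) = Mul(Pow(Add(Add(20, Mul(-1, Pow(41, 2)), Mul(-24, 41)), 4686), Rational(1, 2)), Pow(9875, -1)) = Mul(Pow(Add(Add(20, Mul(-1, 1681), -984), 4686), Rational(1, 2)), Rational(1, 9875)) = Mul(Pow(Add(Add(20, -1681, -984), 4686), Rational(1, 2)), Rational(1, 9875)) = Mul(Pow(Add(-2645, 4686), Rational(1, 2)), Rational(1, 9875)) = Mul(Pow(2041, Rational(1, 2)), Rational(1, 9875)) = Mul(Rational(1, 9875), Pow(2041, Rational(1, 2)))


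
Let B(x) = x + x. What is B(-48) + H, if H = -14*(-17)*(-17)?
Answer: -4142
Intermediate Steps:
B(x) = 2*x
H = -4046 (H = 238*(-17) = -4046)
B(-48) + H = 2*(-48) - 4046 = -96 - 4046 = -4142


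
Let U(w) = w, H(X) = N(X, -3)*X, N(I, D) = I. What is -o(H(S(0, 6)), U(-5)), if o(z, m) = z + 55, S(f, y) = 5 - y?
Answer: -56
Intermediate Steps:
H(X) = X² (H(X) = X*X = X²)
o(z, m) = 55 + z
-o(H(S(0, 6)), U(-5)) = -(55 + (5 - 1*6)²) = -(55 + (5 - 6)²) = -(55 + (-1)²) = -(55 + 1) = -1*56 = -56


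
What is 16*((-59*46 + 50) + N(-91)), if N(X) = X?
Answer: -44080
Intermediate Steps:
16*((-59*46 + 50) + N(-91)) = 16*((-59*46 + 50) - 91) = 16*((-2714 + 50) - 91) = 16*(-2664 - 91) = 16*(-2755) = -44080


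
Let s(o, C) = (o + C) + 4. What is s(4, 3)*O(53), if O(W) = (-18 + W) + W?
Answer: 968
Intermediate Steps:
s(o, C) = 4 + C + o (s(o, C) = (C + o) + 4 = 4 + C + o)
O(W) = -18 + 2*W
s(4, 3)*O(53) = (4 + 3 + 4)*(-18 + 2*53) = 11*(-18 + 106) = 11*88 = 968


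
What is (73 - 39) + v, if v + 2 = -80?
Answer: -48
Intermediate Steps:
v = -82 (v = -2 - 80 = -82)
(73 - 39) + v = (73 - 39) - 82 = 34 - 82 = -48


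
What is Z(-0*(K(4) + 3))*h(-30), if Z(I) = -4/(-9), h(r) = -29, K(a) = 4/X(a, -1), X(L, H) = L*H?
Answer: -116/9 ≈ -12.889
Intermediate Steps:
X(L, H) = H*L
K(a) = -4/a (K(a) = 4/((-a)) = 4*(-1/a) = -4/a)
Z(I) = 4/9 (Z(I) = -4*(-⅑) = 4/9)
Z(-0*(K(4) + 3))*h(-30) = (4/9)*(-29) = -116/9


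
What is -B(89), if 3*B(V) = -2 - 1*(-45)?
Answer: -43/3 ≈ -14.333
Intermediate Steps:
B(V) = 43/3 (B(V) = (-2 - 1*(-45))/3 = (-2 + 45)/3 = (⅓)*43 = 43/3)
-B(89) = -1*43/3 = -43/3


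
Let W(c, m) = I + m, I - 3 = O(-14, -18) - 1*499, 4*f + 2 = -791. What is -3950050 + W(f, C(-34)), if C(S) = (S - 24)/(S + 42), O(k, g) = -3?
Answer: -15802225/4 ≈ -3.9506e+6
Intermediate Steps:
f = -793/4 (f = -½ + (¼)*(-791) = -½ - 791/4 = -793/4 ≈ -198.25)
C(S) = (-24 + S)/(42 + S)
I = -499 (I = 3 + (-3 - 1*499) = 3 + (-3 - 499) = 3 - 502 = -499)
W(c, m) = -499 + m
-3950050 + W(f, C(-34)) = -3950050 + (-499 + (-24 - 34)/(42 - 34)) = -3950050 + (-499 - 58/8) = -3950050 + (-499 + (⅛)*(-58)) = -3950050 + (-499 - 29/4) = -3950050 - 2025/4 = -15802225/4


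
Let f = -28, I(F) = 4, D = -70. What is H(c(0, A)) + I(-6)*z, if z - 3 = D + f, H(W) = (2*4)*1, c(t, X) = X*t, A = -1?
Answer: -372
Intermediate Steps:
H(W) = 8 (H(W) = 8*1 = 8)
z = -95 (z = 3 + (-70 - 28) = 3 - 98 = -95)
H(c(0, A)) + I(-6)*z = 8 + 4*(-95) = 8 - 380 = -372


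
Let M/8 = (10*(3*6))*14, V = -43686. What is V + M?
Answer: -23526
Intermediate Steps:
M = 20160 (M = 8*((10*(3*6))*14) = 8*((10*18)*14) = 8*(180*14) = 8*2520 = 20160)
V + M = -43686 + 20160 = -23526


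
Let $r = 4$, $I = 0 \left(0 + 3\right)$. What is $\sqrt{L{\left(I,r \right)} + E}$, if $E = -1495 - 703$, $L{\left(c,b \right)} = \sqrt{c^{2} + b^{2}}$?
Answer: $i \sqrt{2194} \approx 46.84 i$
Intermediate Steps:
$I = 0$ ($I = 0 \cdot 3 = 0$)
$L{\left(c,b \right)} = \sqrt{b^{2} + c^{2}}$
$E = -2198$
$\sqrt{L{\left(I,r \right)} + E} = \sqrt{\sqrt{4^{2} + 0^{2}} - 2198} = \sqrt{\sqrt{16 + 0} - 2198} = \sqrt{\sqrt{16} - 2198} = \sqrt{4 - 2198} = \sqrt{-2194} = i \sqrt{2194}$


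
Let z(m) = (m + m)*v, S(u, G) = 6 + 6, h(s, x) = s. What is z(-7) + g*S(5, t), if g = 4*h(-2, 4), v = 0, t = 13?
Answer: -96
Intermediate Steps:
S(u, G) = 12
z(m) = 0 (z(m) = (m + m)*0 = (2*m)*0 = 0)
g = -8 (g = 4*(-2) = -8)
z(-7) + g*S(5, t) = 0 - 8*12 = 0 - 96 = -96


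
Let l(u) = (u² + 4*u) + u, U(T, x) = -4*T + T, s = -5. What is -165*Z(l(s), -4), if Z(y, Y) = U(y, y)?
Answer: 0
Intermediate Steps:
U(T, x) = -3*T
l(u) = u² + 5*u
Z(y, Y) = -3*y
-165*Z(l(s), -4) = -(-495)*(-5*(5 - 5)) = -(-495)*(-5*0) = -(-495)*0 = -165*0 = 0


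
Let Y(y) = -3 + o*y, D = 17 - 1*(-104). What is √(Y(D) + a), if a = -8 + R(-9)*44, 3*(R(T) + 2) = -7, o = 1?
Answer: 11*I*√6/3 ≈ 8.9815*I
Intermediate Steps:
R(T) = -13/3 (R(T) = -2 + (⅓)*(-7) = -2 - 7/3 = -13/3)
D = 121 (D = 17 + 104 = 121)
Y(y) = -3 + y (Y(y) = -3 + 1*y = -3 + y)
a = -596/3 (a = -8 - 13/3*44 = -8 - 572/3 = -596/3 ≈ -198.67)
√(Y(D) + a) = √((-3 + 121) - 596/3) = √(118 - 596/3) = √(-242/3) = 11*I*√6/3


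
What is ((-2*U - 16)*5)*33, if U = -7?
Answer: -330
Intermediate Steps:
((-2*U - 16)*5)*33 = ((-2*(-7) - 16)*5)*33 = ((14 - 16)*5)*33 = -2*5*33 = -10*33 = -330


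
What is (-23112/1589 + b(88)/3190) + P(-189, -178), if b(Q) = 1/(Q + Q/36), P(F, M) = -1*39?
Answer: -220931608479/4126092740 ≈ -53.545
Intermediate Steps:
P(F, M) = -39
b(Q) = 36/(37*Q) (b(Q) = 1/(Q + Q*(1/36)) = 1/(Q + Q/36) = 1/(37*Q/36) = 36/(37*Q))
(-23112/1589 + b(88)/3190) + P(-189, -178) = (-23112/1589 + ((36/37)/88)/3190) - 39 = (-23112*1/1589 + ((36/37)*(1/88))*(1/3190)) - 39 = (-23112/1589 + (9/814)*(1/3190)) - 39 = (-23112/1589 + 9/2596660) - 39 = -60013991619/4126092740 - 39 = -220931608479/4126092740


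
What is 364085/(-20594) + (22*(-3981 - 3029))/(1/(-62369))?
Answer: 198084360260835/20594 ≈ 9.6186e+9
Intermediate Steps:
364085/(-20594) + (22*(-3981 - 3029))/(1/(-62369)) = 364085*(-1/20594) + (22*(-7010))/(-1/62369) = -364085/20594 - 154220*(-62369) = -364085/20594 + 9618547180 = 198084360260835/20594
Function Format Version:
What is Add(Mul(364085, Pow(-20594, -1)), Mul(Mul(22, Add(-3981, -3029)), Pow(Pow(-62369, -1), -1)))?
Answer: Rational(198084360260835, 20594) ≈ 9.6186e+9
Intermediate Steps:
Add(Mul(364085, Pow(-20594, -1)), Mul(Mul(22, Add(-3981, -3029)), Pow(Pow(-62369, -1), -1))) = Add(Mul(364085, Rational(-1, 20594)), Mul(Mul(22, -7010), Pow(Rational(-1, 62369), -1))) = Add(Rational(-364085, 20594), Mul(-154220, -62369)) = Add(Rational(-364085, 20594), 9618547180) = Rational(198084360260835, 20594)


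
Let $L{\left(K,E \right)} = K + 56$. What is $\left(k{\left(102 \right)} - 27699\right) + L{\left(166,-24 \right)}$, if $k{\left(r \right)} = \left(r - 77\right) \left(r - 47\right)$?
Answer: $-26102$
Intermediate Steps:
$k{\left(r \right)} = \left(-77 + r\right) \left(-47 + r\right)$
$L{\left(K,E \right)} = 56 + K$
$\left(k{\left(102 \right)} - 27699\right) + L{\left(166,-24 \right)} = \left(\left(3619 + 102^{2} - 12648\right) - 27699\right) + \left(56 + 166\right) = \left(\left(3619 + 10404 - 12648\right) - 27699\right) + 222 = \left(1375 - 27699\right) + 222 = -26324 + 222 = -26102$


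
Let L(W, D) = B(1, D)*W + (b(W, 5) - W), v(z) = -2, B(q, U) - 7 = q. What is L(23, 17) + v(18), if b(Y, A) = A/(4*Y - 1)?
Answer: 14474/91 ≈ 159.05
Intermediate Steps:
B(q, U) = 7 + q
b(Y, A) = A/(-1 + 4*Y)
L(W, D) = 5/(-1 + 4*W) + 7*W (L(W, D) = (7 + 1)*W + (5/(-1 + 4*W) - W) = 8*W + (-W + 5/(-1 + 4*W)) = 5/(-1 + 4*W) + 7*W)
L(23, 17) + v(18) = (5 + 7*23*(-1 + 4*23))/(-1 + 4*23) - 2 = (5 + 7*23*(-1 + 92))/(-1 + 92) - 2 = (5 + 7*23*91)/91 - 2 = (5 + 14651)/91 - 2 = (1/91)*14656 - 2 = 14656/91 - 2 = 14474/91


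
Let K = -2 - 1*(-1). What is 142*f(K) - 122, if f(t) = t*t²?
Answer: -264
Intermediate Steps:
K = -1 (K = -2 + 1 = -1)
f(t) = t³
142*f(K) - 122 = 142*(-1)³ - 122 = 142*(-1) - 122 = -142 - 122 = -264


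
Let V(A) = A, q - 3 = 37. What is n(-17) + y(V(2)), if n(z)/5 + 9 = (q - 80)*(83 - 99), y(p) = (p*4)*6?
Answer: 3203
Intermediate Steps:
q = 40 (q = 3 + 37 = 40)
y(p) = 24*p (y(p) = (4*p)*6 = 24*p)
n(z) = 3155 (n(z) = -45 + 5*((40 - 80)*(83 - 99)) = -45 + 5*(-40*(-16)) = -45 + 5*640 = -45 + 3200 = 3155)
n(-17) + y(V(2)) = 3155 + 24*2 = 3155 + 48 = 3203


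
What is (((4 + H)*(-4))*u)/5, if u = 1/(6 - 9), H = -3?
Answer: 4/15 ≈ 0.26667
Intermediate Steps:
u = -⅓ (u = 1/(-3) = -⅓ ≈ -0.33333)
(((4 + H)*(-4))*u)/5 = (((4 - 3)*(-4))*(-⅓))/5 = ((1*(-4))*(-⅓))*(⅕) = -4*(-⅓)*(⅕) = (4/3)*(⅕) = 4/15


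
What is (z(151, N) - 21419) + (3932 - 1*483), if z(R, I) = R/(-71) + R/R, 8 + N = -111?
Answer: -1275950/71 ≈ -17971.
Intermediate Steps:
N = -119 (N = -8 - 111 = -119)
z(R, I) = 1 - R/71 (z(R, I) = R*(-1/71) + 1 = -R/71 + 1 = 1 - R/71)
(z(151, N) - 21419) + (3932 - 1*483) = ((1 - 1/71*151) - 21419) + (3932 - 1*483) = ((1 - 151/71) - 21419) + (3932 - 483) = (-80/71 - 21419) + 3449 = -1520829/71 + 3449 = -1275950/71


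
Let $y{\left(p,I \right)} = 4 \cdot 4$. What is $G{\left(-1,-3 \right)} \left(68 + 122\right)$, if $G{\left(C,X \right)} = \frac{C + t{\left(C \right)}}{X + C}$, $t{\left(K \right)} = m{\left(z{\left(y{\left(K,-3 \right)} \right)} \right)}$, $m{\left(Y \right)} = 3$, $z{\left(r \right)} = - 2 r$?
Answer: $-95$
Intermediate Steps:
$y{\left(p,I \right)} = 16$
$t{\left(K \right)} = 3$
$G{\left(C,X \right)} = \frac{3 + C}{C + X}$ ($G{\left(C,X \right)} = \frac{C + 3}{X + C} = \frac{3 + C}{C + X}$)
$G{\left(-1,-3 \right)} \left(68 + 122\right) = \frac{3 - 1}{-1 - 3} \left(68 + 122\right) = \frac{1}{-4} \cdot 2 \cdot 190 = \left(- \frac{1}{4}\right) 2 \cdot 190 = \left(- \frac{1}{2}\right) 190 = -95$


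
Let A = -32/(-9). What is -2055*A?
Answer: -21920/3 ≈ -7306.7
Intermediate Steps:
A = 32/9 (A = -32*(-⅑) = 32/9 ≈ 3.5556)
-2055*A = -2055*32/9 = -21920/3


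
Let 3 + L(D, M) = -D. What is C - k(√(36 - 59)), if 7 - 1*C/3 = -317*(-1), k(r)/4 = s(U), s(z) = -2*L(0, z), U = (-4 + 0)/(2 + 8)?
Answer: -954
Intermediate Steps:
L(D, M) = -3 - D
U = -⅖ (U = -4/10 = -4*⅒ = -⅖ ≈ -0.40000)
s(z) = 6 (s(z) = -2*(-3 - 1*0) = -2*(-3 + 0) = -2*(-3) = 6)
k(r) = 24 (k(r) = 4*6 = 24)
C = -930 (C = 21 - (-951)*(-1) = 21 - 3*317 = 21 - 951 = -930)
C - k(√(36 - 59)) = -930 - 1*24 = -930 - 24 = -954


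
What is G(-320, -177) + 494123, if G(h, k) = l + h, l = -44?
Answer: 493759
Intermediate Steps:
G(h, k) = -44 + h
G(-320, -177) + 494123 = (-44 - 320) + 494123 = -364 + 494123 = 493759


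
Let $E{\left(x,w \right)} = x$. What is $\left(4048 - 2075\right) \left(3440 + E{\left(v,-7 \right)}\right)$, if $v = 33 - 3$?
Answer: $6846310$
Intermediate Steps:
$v = 30$
$\left(4048 - 2075\right) \left(3440 + E{\left(v,-7 \right)}\right) = \left(4048 - 2075\right) \left(3440 + 30\right) = 1973 \cdot 3470 = 6846310$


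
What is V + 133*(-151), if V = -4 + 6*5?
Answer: -20057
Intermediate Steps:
V = 26 (V = -4 + 30 = 26)
V + 133*(-151) = 26 + 133*(-151) = 26 - 20083 = -20057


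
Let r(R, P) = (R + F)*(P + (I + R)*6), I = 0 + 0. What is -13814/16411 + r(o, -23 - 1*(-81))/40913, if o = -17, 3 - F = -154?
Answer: -666263942/671423243 ≈ -0.99232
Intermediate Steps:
F = 157 (F = 3 - 1*(-154) = 3 + 154 = 157)
I = 0
r(R, P) = (157 + R)*(P + 6*R) (r(R, P) = (R + 157)*(P + (0 + R)*6) = (157 + R)*(P + R*6) = (157 + R)*(P + 6*R))
-13814/16411 + r(o, -23 - 1*(-81))/40913 = -13814/16411 + (6*(-17)**2 + 157*(-23 - 1*(-81)) + 942*(-17) + (-23 - 1*(-81))*(-17))/40913 = -13814*1/16411 + (6*289 + 157*(-23 + 81) - 16014 + (-23 + 81)*(-17))*(1/40913) = -13814/16411 + (1734 + 157*58 - 16014 + 58*(-17))*(1/40913) = -13814/16411 + (1734 + 9106 - 16014 - 986)*(1/40913) = -13814/16411 - 6160*1/40913 = -13814/16411 - 6160/40913 = -666263942/671423243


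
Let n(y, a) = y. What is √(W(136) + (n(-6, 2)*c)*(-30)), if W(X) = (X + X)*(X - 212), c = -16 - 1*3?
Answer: 2*I*√6023 ≈ 155.22*I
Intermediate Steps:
c = -19 (c = -16 - 3 = -19)
W(X) = 2*X*(-212 + X) (W(X) = (2*X)*(-212 + X) = 2*X*(-212 + X))
√(W(136) + (n(-6, 2)*c)*(-30)) = √(2*136*(-212 + 136) - 6*(-19)*(-30)) = √(2*136*(-76) + 114*(-30)) = √(-20672 - 3420) = √(-24092) = 2*I*√6023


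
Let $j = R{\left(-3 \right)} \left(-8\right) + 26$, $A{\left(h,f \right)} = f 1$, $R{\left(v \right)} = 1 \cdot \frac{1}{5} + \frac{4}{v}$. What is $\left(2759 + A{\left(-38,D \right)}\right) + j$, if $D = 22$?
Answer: $\frac{42241}{15} \approx 2816.1$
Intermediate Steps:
$R{\left(v \right)} = \frac{1}{5} + \frac{4}{v}$ ($R{\left(v \right)} = 1 \cdot \frac{1}{5} + \frac{4}{v} = \frac{1}{5} + \frac{4}{v}$)
$A{\left(h,f \right)} = f$
$j = \frac{526}{15}$ ($j = \frac{20 - 3}{5 \left(-3\right)} \left(-8\right) + 26 = \frac{1}{5} \left(- \frac{1}{3}\right) 17 \left(-8\right) + 26 = \left(- \frac{17}{15}\right) \left(-8\right) + 26 = \frac{136}{15} + 26 = \frac{526}{15} \approx 35.067$)
$\left(2759 + A{\left(-38,D \right)}\right) + j = \left(2759 + 22\right) + \frac{526}{15} = 2781 + \frac{526}{15} = \frac{42241}{15}$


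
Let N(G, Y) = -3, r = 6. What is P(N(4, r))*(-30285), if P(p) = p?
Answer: 90855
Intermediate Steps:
P(N(4, r))*(-30285) = -3*(-30285) = 90855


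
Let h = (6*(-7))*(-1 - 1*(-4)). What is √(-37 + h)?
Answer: I*√163 ≈ 12.767*I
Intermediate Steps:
h = -126 (h = -42*(-1 + 4) = -42*3 = -126)
√(-37 + h) = √(-37 - 126) = √(-163) = I*√163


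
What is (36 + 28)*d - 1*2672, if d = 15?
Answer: -1712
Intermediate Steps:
(36 + 28)*d - 1*2672 = (36 + 28)*15 - 1*2672 = 64*15 - 2672 = 960 - 2672 = -1712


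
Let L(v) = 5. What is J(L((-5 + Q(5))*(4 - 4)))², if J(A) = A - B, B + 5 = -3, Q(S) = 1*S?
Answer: 169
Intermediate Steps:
Q(S) = S
B = -8 (B = -5 - 3 = -8)
J(A) = 8 + A (J(A) = A - 1*(-8) = A + 8 = 8 + A)
J(L((-5 + Q(5))*(4 - 4)))² = (8 + 5)² = 13² = 169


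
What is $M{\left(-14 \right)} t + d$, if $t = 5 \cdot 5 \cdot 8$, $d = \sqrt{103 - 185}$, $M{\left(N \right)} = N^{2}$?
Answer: $39200 + i \sqrt{82} \approx 39200.0 + 9.0554 i$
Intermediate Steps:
$d = i \sqrt{82}$ ($d = \sqrt{-82} = i \sqrt{82} \approx 9.0554 i$)
$t = 200$ ($t = 25 \cdot 8 = 200$)
$M{\left(-14 \right)} t + d = \left(-14\right)^{2} \cdot 200 + i \sqrt{82} = 196 \cdot 200 + i \sqrt{82} = 39200 + i \sqrt{82}$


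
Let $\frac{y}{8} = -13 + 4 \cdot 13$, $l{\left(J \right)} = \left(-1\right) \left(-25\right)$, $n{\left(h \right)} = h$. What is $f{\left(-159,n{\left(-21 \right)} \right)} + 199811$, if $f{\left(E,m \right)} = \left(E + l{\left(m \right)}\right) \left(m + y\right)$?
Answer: $160817$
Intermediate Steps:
$l{\left(J \right)} = 25$
$y = 312$ ($y = 8 \left(-13 + 4 \cdot 13\right) = 8 \left(-13 + 52\right) = 8 \cdot 39 = 312$)
$f{\left(E,m \right)} = \left(25 + E\right) \left(312 + m\right)$ ($f{\left(E,m \right)} = \left(E + 25\right) \left(m + 312\right) = \left(25 + E\right) \left(312 + m\right)$)
$f{\left(-159,n{\left(-21 \right)} \right)} + 199811 = \left(7800 + 25 \left(-21\right) + 312 \left(-159\right) - -3339\right) + 199811 = \left(7800 - 525 - 49608 + 3339\right) + 199811 = -38994 + 199811 = 160817$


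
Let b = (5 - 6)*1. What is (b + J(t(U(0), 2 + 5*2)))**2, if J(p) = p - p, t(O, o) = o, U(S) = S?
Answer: 1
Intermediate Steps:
b = -1 (b = -1*1 = -1)
J(p) = 0
(b + J(t(U(0), 2 + 5*2)))**2 = (-1 + 0)**2 = (-1)**2 = 1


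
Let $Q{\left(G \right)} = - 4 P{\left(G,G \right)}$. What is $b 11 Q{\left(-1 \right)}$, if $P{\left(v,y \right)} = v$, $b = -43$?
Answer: $-1892$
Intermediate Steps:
$Q{\left(G \right)} = - 4 G$
$b 11 Q{\left(-1 \right)} = \left(-43\right) 11 \left(\left(-4\right) \left(-1\right)\right) = \left(-473\right) 4 = -1892$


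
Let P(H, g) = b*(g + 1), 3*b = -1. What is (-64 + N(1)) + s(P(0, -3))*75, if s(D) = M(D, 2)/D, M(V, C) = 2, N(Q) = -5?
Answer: 156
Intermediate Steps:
b = -⅓ (b = (⅓)*(-1) = -⅓ ≈ -0.33333)
P(H, g) = -⅓ - g/3 (P(H, g) = -(g + 1)/3 = -(1 + g)/3 = -⅓ - g/3)
s(D) = 2/D
(-64 + N(1)) + s(P(0, -3))*75 = (-64 - 5) + (2/(-⅓ - ⅓*(-3)))*75 = -69 + (2/(-⅓ + 1))*75 = -69 + (2/(⅔))*75 = -69 + (2*(3/2))*75 = -69 + 3*75 = -69 + 225 = 156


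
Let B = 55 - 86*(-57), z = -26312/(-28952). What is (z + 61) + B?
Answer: 1651221/329 ≈ 5018.9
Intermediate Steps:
z = 299/329 (z = -26312*(-1/28952) = 299/329 ≈ 0.90881)
B = 4957 (B = 55 + 4902 = 4957)
(z + 61) + B = (299/329 + 61) + 4957 = 20368/329 + 4957 = 1651221/329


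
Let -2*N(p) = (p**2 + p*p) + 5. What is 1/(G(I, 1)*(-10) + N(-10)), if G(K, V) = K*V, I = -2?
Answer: -2/165 ≈ -0.012121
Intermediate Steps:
N(p) = -5/2 - p**2 (N(p) = -((p**2 + p*p) + 5)/2 = -((p**2 + p**2) + 5)/2 = -(2*p**2 + 5)/2 = -(5 + 2*p**2)/2 = -5/2 - p**2)
1/(G(I, 1)*(-10) + N(-10)) = 1/(-2*1*(-10) + (-5/2 - 1*(-10)**2)) = 1/(-2*(-10) + (-5/2 - 1*100)) = 1/(20 + (-5/2 - 100)) = 1/(20 - 205/2) = 1/(-165/2) = -2/165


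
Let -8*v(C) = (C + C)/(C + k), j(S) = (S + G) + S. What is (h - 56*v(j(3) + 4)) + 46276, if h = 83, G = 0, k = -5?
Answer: 46387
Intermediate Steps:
j(S) = 2*S (j(S) = (S + 0) + S = S + S = 2*S)
v(C) = -C/(4*(-5 + C)) (v(C) = -(C + C)/(8*(C - 5)) = -2*C/(8*(-5 + C)) = -C/(4*(-5 + C)))
(h - 56*v(j(3) + 4)) + 46276 = (83 - (-56)*(2*3 + 4)/(-20 + 4*(2*3 + 4))) + 46276 = (83 - (-56)*(6 + 4)/(-20 + 4*(6 + 4))) + 46276 = (83 - (-56)*10/(-20 + 4*10)) + 46276 = (83 - (-56)*10/(-20 + 40)) + 46276 = (83 - (-56)*10/20) + 46276 = (83 - 56*(-½)) + 46276 = (83 + 28) + 46276 = 111 + 46276 = 46387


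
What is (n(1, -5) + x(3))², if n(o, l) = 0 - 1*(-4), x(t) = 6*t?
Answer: 484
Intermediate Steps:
n(o, l) = 4 (n(o, l) = 0 + 4 = 4)
(n(1, -5) + x(3))² = (4 + 6*3)² = (4 + 18)² = 22² = 484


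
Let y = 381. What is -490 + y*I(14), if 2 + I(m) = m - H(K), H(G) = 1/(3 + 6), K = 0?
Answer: 12119/3 ≈ 4039.7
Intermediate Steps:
H(G) = 1/9
I(m) = -19/9 + m (I(m) = -2 + (m - 1*1/9) = -2 + (m - 1/9) = -2 + (-1/9 + m) = -19/9 + m)
-490 + y*I(14) = -490 + 381*(-19/9 + 14) = -490 + 381*(107/9) = -490 + 13589/3 = 12119/3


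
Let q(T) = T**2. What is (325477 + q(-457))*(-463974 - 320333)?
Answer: -419075622082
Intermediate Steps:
(325477 + q(-457))*(-463974 - 320333) = (325477 + (-457)**2)*(-463974 - 320333) = (325477 + 208849)*(-784307) = 534326*(-784307) = -419075622082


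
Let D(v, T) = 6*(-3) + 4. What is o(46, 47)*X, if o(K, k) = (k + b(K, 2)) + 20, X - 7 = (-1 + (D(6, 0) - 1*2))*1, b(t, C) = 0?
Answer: -670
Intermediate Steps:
D(v, T) = -14 (D(v, T) = -18 + 4 = -14)
X = -10 (X = 7 + (-1 + (-14 - 1*2))*1 = 7 + (-1 + (-14 - 2))*1 = 7 + (-1 - 16)*1 = 7 - 17*1 = 7 - 17 = -10)
o(K, k) = 20 + k (o(K, k) = (k + 0) + 20 = k + 20 = 20 + k)
o(46, 47)*X = (20 + 47)*(-10) = 67*(-10) = -670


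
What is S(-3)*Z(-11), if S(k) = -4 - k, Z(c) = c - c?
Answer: 0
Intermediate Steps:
Z(c) = 0
S(-3)*Z(-11) = (-4 - 1*(-3))*0 = (-4 + 3)*0 = -1*0 = 0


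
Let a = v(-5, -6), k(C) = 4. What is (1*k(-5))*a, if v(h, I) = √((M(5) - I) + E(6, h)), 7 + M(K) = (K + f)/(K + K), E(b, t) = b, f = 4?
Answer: 2*√590/5 ≈ 9.7160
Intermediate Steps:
M(K) = -7 + (4 + K)/(2*K) (M(K) = -7 + (K + 4)/(K + K) = -7 + (4 + K)/((2*K)) = -7 + (4 + K)*(1/(2*K)) = -7 + (4 + K)/(2*K))
v(h, I) = √(-⅒ - I) (v(h, I) = √(((-13/2 + 2/5) - I) + 6) = √(((-13/2 + 2*(⅕)) - I) + 6) = √(((-13/2 + ⅖) - I) + 6) = √((-61/10 - I) + 6) = √(-⅒ - I))
a = √590/10 (a = √(-10 - 100*(-6))/10 = √(-10 + 600)/10 = √590/10 ≈ 2.4290)
(1*k(-5))*a = (1*4)*(√590/10) = 4*(√590/10) = 2*√590/5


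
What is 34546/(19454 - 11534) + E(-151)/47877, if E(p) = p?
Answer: 275460487/63197640 ≈ 4.3587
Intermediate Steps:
34546/(19454 - 11534) + E(-151)/47877 = 34546/(19454 - 11534) - 151/47877 = 34546/7920 - 151*1/47877 = 34546*(1/7920) - 151/47877 = 17273/3960 - 151/47877 = 275460487/63197640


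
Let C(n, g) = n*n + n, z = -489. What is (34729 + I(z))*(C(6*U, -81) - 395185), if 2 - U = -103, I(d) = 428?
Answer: 82443165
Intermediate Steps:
U = 105 (U = 2 - 1*(-103) = 2 + 103 = 105)
C(n, g) = n + n² (C(n, g) = n² + n = n + n²)
(34729 + I(z))*(C(6*U, -81) - 395185) = (34729 + 428)*((6*105)*(1 + 6*105) - 395185) = 35157*(630*(1 + 630) - 395185) = 35157*(630*631 - 395185) = 35157*(397530 - 395185) = 35157*2345 = 82443165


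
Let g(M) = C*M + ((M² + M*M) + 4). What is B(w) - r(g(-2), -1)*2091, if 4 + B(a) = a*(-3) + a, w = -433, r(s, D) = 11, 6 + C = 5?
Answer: -22139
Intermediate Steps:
C = -1 (C = -6 + 5 = -1)
g(M) = 4 - M + 2*M² (g(M) = -M + ((M² + M*M) + 4) = -M + ((M² + M²) + 4) = -M + (2*M² + 4) = -M + (4 + 2*M²) = 4 - M + 2*M²)
B(a) = -4 - 2*a (B(a) = -4 + (a*(-3) + a) = -4 + (-3*a + a) = -4 - 2*a)
B(w) - r(g(-2), -1)*2091 = (-4 - 2*(-433)) - 11*2091 = (-4 + 866) - 1*23001 = 862 - 23001 = -22139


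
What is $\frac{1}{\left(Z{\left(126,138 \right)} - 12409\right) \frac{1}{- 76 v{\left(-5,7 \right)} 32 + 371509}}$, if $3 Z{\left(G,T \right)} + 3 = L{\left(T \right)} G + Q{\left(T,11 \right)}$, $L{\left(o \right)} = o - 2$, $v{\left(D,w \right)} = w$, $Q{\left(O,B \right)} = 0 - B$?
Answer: $- \frac{212691}{4021} \approx -52.895$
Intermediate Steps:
$Q{\left(O,B \right)} = - B$
$L{\left(o \right)} = -2 + o$ ($L{\left(o \right)} = o - 2 = -2 + o$)
$Z{\left(G,T \right)} = - \frac{14}{3} + \frac{G \left(-2 + T\right)}{3}$ ($Z{\left(G,T \right)} = -1 + \frac{\left(-2 + T\right) G - 11}{3} = -1 + \frac{G \left(-2 + T\right) - 11}{3} = -1 + \frac{-11 + G \left(-2 + T\right)}{3} = -1 + \left(- \frac{11}{3} + \frac{G \left(-2 + T\right)}{3}\right) = - \frac{14}{3} + \frac{G \left(-2 + T\right)}{3}$)
$\frac{1}{\left(Z{\left(126,138 \right)} - 12409\right) \frac{1}{- 76 v{\left(-5,7 \right)} 32 + 371509}} = \frac{1}{\left(\left(- \frac{14}{3} + \frac{1}{3} \cdot 126 \left(-2 + 138\right)\right) - 12409\right) \frac{1}{\left(-76\right) 7 \cdot 32 + 371509}} = \frac{1}{\left(\left(- \frac{14}{3} + \frac{1}{3} \cdot 126 \cdot 136\right) - 12409\right) \frac{1}{\left(-532\right) 32 + 371509}} = \frac{1}{\left(\left(- \frac{14}{3} + 5712\right) - 12409\right) \frac{1}{-17024 + 371509}} = \frac{1}{\left(\frac{17122}{3} - 12409\right) \frac{1}{354485}} = \frac{1}{\left(- \frac{20105}{3}\right) \frac{1}{354485}} = \frac{1}{- \frac{4021}{212691}} = - \frac{212691}{4021}$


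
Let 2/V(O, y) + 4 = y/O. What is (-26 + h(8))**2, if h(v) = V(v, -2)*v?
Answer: 256036/289 ≈ 885.94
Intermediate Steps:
V(O, y) = 2/(-4 + y/O)
h(v) = 2*v**2/(-2 - 4*v) (h(v) = (2*v/(-2 - 4*v))*v = 2*v**2/(-2 - 4*v))
(-26 + h(8))**2 = (-26 - 1*8**2/(1 + 2*8))**2 = (-26 - 1*64/(1 + 16))**2 = (-26 - 1*64/17)**2 = (-26 - 1*64*1/17)**2 = (-26 - 64/17)**2 = (-506/17)**2 = 256036/289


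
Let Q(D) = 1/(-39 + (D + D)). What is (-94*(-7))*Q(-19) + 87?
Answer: 863/11 ≈ 78.455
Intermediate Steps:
Q(D) = 1/(-39 + 2*D)
(-94*(-7))*Q(-19) + 87 = (-94*(-7))/(-39 + 2*(-19)) + 87 = 658/(-39 - 38) + 87 = 658/(-77) + 87 = 658*(-1/77) + 87 = -94/11 + 87 = 863/11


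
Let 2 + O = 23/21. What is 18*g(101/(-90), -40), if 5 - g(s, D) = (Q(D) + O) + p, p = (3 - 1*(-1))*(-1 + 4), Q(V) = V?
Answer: 4272/7 ≈ 610.29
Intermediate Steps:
O = -19/21 (O = -2 + 23/21 = -19/21 ≈ -0.90476)
p = 12 (p = (3 + 1)*3 = 4*3 = 12)
g(s, D) = -128/21 - D (g(s, D) = 5 - ((D - 19/21) + 12) = 5 - ((-19/21 + D) + 12) = 5 - (233/21 + D) = 5 + (-233/21 - D) = -128/21 - D)
18*g(101/(-90), -40) = 18*(-128/21 - 1*(-40)) = 18*(-128/21 + 40) = 18*(712/21) = 4272/7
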